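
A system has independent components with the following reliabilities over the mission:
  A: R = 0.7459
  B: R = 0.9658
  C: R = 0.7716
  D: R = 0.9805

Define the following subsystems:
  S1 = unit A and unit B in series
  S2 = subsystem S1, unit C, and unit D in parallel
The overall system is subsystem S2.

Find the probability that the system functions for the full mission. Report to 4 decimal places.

Series (A and B): 0.745900 × 0.965800 = 0.720390
Parallel ([0.720390], C, and D): 1 − (1 − 0.720390)(1 − 0.771600)(1 − 0.980500) = 0.9988

0.9988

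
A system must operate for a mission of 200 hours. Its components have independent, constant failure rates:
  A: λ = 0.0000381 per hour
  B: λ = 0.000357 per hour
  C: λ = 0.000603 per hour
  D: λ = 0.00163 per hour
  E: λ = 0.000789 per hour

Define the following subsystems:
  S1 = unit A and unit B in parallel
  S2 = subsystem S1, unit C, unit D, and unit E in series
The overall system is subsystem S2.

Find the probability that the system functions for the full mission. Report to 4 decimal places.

R(A) = exp(−0.0000381 × 200) = 0.992409
R(B) = exp(−0.000357 × 200) = 0.931089
R(C) = exp(−0.000603 × 200) = 0.886388
R(D) = exp(−0.00163 × 200) = 0.721805
R(E) = exp(−0.000789 × 200) = 0.854021
Parallel (A and B): 1 − (1 − 0.992409)(1 − 0.931089) = 0.999477
Series ([0.999477], C, D, and E): 0.999477 × 0.886388 × 0.721805 × 0.854021 = 0.5461

0.5461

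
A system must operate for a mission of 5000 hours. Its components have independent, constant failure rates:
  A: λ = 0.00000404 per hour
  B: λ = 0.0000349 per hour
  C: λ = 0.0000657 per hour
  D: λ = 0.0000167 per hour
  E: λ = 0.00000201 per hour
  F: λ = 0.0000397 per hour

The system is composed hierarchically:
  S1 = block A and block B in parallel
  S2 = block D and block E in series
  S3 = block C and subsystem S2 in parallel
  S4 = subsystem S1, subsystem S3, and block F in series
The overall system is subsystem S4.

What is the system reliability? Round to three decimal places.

0.797

R(A) = exp(−0.00000404 × 5000) = 0.98000
R(B) = exp(−0.0000349 × 5000) = 0.83988
R(C) = exp(−0.0000657 × 5000) = 0.72000
R(D) = exp(−0.0000167 × 5000) = 0.91989
R(E) = exp(−0.00000201 × 5000) = 0.99000
R(F) = exp(−0.0000397 × 5000) = 0.81996
Parallel (A and B): 1 − (1 − 0.98000)(1 − 0.83988) = 0.99680
Series (D and E): 0.91989 × 0.99000 = 0.91069
Parallel (C and [0.91069]): 1 − (1 − 0.72000)(1 − 0.91069) = 0.97499
Series ([0.99680], [0.97499], and F): 0.99680 × 0.97499 × 0.81996 = 0.797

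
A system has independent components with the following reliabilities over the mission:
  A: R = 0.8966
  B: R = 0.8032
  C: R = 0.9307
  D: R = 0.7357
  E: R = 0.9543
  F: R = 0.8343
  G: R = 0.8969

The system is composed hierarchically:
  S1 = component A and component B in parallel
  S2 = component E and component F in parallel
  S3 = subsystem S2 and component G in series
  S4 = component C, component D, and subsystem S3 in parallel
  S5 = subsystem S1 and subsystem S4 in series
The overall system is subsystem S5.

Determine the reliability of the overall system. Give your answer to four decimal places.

0.9777

Parallel (A and B): 1 − (1 − 0.896600)(1 − 0.803200) = 0.979651
Parallel (E and F): 1 − (1 − 0.954300)(1 − 0.834300) = 0.992428
Series ([0.992428] and G): 0.992428 × 0.896900 = 0.890109
Parallel (C, D, and [0.890109]): 1 − (1 − 0.930700)(1 − 0.735700)(1 − 0.890109) = 0.997987
Series ([0.979651] and [0.997987]): 0.979651 × 0.997987 = 0.9777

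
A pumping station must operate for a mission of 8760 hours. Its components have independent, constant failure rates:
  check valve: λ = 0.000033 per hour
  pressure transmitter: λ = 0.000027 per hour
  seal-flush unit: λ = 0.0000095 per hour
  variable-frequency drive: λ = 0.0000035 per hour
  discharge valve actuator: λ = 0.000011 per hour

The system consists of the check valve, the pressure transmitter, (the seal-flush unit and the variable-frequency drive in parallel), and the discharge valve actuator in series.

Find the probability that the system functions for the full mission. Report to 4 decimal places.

0.5356

R(check valve) = exp(−0.000033 × 8760) = 0.748952
R(pressure transmitter) = exp(−0.000027 × 8760) = 0.789370
R(seal-flush unit) = exp(−0.0000095 × 8760) = 0.920149
R(variable-frequency drive) = exp(−0.0000035 × 8760) = 0.969805
R(discharge valve actuator) = exp(−0.000011 × 8760) = 0.908137
Parallel (seal-flush unit and variable-frequency drive): 1 − (1 − 0.920149)(1 − 0.969805) = 0.997589
Series (check valve, pressure transmitter, [0.997589], and discharge valve actuator): 0.748952 × 0.789370 × 0.997589 × 0.908137 = 0.5356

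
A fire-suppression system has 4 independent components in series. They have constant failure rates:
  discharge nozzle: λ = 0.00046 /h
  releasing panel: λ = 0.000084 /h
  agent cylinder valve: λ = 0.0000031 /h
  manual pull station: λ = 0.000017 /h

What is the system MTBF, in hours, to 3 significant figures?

1770

Series of exponential components: λ_sys = Σ λ_i
λ_sys = 0.00046 + 0.000084 + 0.0000031 + 0.000017 = 5.6410e-04 /h
MTBF = 1 / λ_sys = 1770 h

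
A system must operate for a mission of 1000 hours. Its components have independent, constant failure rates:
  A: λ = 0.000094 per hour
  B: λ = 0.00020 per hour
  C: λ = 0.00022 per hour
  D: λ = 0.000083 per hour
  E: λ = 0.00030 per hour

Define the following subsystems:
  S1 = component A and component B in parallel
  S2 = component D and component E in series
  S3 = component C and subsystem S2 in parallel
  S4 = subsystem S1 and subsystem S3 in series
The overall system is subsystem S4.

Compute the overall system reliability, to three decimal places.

R(A) = exp(−0.000094 × 1000) = 0.91028
R(B) = exp(−0.00020 × 1000) = 0.81873
R(C) = exp(−0.00022 × 1000) = 0.80252
R(D) = exp(−0.000083 × 1000) = 0.92035
R(E) = exp(−0.00030 × 1000) = 0.74082
Parallel (A and B): 1 − (1 − 0.91028)(1 − 0.81873) = 0.98374
Series (D and E): 0.92035 × 0.74082 = 0.68181
Parallel (C and [0.68181]): 1 − (1 − 0.80252)(1 − 0.68181) = 0.93716
Series ([0.98374] and [0.93716]): 0.98374 × 0.93716 = 0.922

0.922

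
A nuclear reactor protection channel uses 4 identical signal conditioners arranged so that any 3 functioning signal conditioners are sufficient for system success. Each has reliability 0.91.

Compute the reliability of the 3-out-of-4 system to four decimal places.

0.9570

R = Σ_{i=3}^{4} C(4,i) p^i (1−p)^{4−i} with p = 0.91
C(4,3)·0.91^3·0.09^1 = 0.271286
C(4,4)·0.91^4·0.09^0 = 0.685750
Sum = 0.9570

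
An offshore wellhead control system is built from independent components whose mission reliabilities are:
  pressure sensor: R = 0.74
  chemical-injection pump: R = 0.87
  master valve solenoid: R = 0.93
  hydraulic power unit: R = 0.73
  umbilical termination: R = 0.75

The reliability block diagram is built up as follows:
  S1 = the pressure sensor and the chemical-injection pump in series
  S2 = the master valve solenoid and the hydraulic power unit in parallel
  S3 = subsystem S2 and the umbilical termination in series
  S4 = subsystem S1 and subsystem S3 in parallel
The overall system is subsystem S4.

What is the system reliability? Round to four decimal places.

Series (pressure sensor and chemical-injection pump): 0.740000 × 0.870000 = 0.643800
Parallel (master valve solenoid and hydraulic power unit): 1 − (1 − 0.930000)(1 − 0.730000) = 0.981100
Series ([0.981100] and umbilical termination): 0.981100 × 0.750000 = 0.735825
Parallel ([0.643800] and [0.735825]): 1 − (1 − 0.643800)(1 − 0.735825) = 0.9059

0.9059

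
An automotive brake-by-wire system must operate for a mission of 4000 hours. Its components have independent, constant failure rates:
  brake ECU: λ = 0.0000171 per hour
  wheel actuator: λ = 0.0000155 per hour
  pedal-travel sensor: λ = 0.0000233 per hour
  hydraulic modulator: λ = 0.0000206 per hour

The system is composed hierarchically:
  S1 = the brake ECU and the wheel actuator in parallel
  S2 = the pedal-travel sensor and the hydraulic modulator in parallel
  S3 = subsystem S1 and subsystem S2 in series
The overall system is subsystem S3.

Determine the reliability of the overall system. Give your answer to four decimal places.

0.9890

R(brake ECU) = exp(−0.0000171 × 4000) = 0.933887
R(wheel actuator) = exp(−0.0000155 × 4000) = 0.939883
R(pedal-travel sensor) = exp(−0.0000233 × 4000) = 0.911011
R(hydraulic modulator) = exp(−0.0000206 × 4000) = 0.920904
Parallel (brake ECU and wheel actuator): 1 − (1 − 0.933887)(1 − 0.939883) = 0.996025
Parallel (pedal-travel sensor and hydraulic modulator): 1 − (1 − 0.911011)(1 − 0.920904) = 0.992961
Series ([0.996025] and [0.992961]): 0.996025 × 0.992961 = 0.9890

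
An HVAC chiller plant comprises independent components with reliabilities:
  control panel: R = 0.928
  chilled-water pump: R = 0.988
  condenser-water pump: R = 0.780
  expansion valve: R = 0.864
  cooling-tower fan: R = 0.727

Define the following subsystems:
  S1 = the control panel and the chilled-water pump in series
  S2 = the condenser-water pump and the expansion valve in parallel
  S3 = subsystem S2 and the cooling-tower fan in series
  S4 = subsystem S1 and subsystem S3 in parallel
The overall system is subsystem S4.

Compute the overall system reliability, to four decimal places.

0.9755

Series (control panel and chilled-water pump): 0.928000 × 0.988000 = 0.916864
Parallel (condenser-water pump and expansion valve): 1 − (1 − 0.780000)(1 − 0.864000) = 0.970080
Series ([0.970080] and cooling-tower fan): 0.970080 × 0.727000 = 0.705248
Parallel ([0.916864] and [0.705248]): 1 − (1 − 0.916864)(1 − 0.705248) = 0.9755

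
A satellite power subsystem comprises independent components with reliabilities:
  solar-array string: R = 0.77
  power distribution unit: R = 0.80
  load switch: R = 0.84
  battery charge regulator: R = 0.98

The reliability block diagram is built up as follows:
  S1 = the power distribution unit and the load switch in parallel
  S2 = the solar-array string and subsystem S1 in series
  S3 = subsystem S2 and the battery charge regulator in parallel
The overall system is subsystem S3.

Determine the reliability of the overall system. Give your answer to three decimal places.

Parallel (power distribution unit and load switch): 1 − (1 − 0.80000)(1 − 0.84000) = 0.96800
Series (solar-array string and [0.96800]): 0.77000 × 0.96800 = 0.74536
Parallel ([0.74536] and battery charge regulator): 1 − (1 − 0.74536)(1 − 0.98000) = 0.995

0.995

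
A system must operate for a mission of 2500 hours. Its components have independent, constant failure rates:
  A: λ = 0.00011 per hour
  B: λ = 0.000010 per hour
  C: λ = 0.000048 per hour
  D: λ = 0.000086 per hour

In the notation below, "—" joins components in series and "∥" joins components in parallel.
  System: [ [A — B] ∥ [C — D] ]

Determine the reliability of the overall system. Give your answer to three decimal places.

0.926

R(A) = exp(−0.00011 × 2500) = 0.75957
R(B) = exp(−0.000010 × 2500) = 0.97531
R(C) = exp(−0.000048 × 2500) = 0.88692
R(D) = exp(−0.000086 × 2500) = 0.80654
Series (A and B): 0.75957 × 0.97531 = 0.74082
Series (C and D): 0.88692 × 0.80654 = 0.71534
Parallel ([0.74082] and [0.71534]): 1 − (1 − 0.74082)(1 − 0.71534) = 0.926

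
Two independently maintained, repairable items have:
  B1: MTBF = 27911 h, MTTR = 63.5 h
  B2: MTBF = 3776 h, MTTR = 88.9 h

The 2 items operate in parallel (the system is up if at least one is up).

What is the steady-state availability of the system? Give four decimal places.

A(B1) = MTBF/(MTBF+MTTR) = 27911/(27911+63.5) = 0.997730
A(B2) = MTBF/(MTBF+MTTR) = 3776/(3776+88.9) = 0.976998
Parallel availability: 1 − (1 − 0.997730)(1 − 0.976998) = 0.9999

0.9999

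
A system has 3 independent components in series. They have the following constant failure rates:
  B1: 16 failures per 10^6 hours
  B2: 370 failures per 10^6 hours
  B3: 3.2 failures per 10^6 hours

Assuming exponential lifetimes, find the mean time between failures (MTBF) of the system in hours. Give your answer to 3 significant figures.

2570

Series of exponential components: λ_sys = Σ λ_i
λ_sys = 0.000016 + 0.00037 + 0.0000032 = 3.8920e-04 /h
MTBF = 1 / λ_sys = 2570 h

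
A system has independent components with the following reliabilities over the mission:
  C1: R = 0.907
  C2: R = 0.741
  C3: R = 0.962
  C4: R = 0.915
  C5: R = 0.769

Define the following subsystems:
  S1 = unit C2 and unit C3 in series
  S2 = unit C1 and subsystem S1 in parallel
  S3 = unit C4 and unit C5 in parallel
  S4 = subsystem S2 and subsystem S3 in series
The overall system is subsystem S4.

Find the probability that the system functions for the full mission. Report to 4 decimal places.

0.9542

Series (C2 and C3): 0.741000 × 0.962000 = 0.712842
Parallel (C1 and [0.712842]): 1 − (1 − 0.907000)(1 − 0.712842) = 0.973294
Parallel (C4 and C5): 1 − (1 − 0.915000)(1 − 0.769000) = 0.980365
Series ([0.973294] and [0.980365]): 0.973294 × 0.980365 = 0.9542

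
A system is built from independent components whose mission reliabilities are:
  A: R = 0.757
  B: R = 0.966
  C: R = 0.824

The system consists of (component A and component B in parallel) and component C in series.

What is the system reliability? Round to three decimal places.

Parallel (A and B): 1 − (1 − 0.75700)(1 − 0.96600) = 0.99174
Series ([0.99174] and C): 0.99174 × 0.82400 = 0.817

0.817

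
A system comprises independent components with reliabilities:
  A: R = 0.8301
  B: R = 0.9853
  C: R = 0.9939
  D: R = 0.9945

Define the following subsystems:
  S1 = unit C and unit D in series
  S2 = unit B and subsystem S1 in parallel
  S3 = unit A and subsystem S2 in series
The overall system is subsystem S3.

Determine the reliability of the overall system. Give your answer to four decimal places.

Series (C and D): 0.993900 × 0.994500 = 0.988434
Parallel (B and [0.988434]): 1 − (1 − 0.985300)(1 − 0.988434) = 0.999830
Series (A and [0.999830]): 0.830100 × 0.999830 = 0.8300

0.8300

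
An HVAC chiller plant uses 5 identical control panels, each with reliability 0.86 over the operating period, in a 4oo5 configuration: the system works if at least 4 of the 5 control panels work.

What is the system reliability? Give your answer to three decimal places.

0.853

R = Σ_{i=4}^{5} C(5,i) p^i (1−p)^{5−i} with p = 0.86
C(5,4)·0.86^4·0.14^1 = 0.38291
C(5,5)·0.86^5·0.14^0 = 0.47043
Sum = 0.853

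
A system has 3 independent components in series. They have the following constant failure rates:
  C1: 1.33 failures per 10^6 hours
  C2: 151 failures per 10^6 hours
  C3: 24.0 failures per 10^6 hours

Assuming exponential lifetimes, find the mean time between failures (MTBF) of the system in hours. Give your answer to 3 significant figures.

5670

Series of exponential components: λ_sys = Σ λ_i
λ_sys = 0.00000133 + 0.000151 + 0.0000240 = 1.7633e-04 /h
MTBF = 1 / λ_sys = 5670 h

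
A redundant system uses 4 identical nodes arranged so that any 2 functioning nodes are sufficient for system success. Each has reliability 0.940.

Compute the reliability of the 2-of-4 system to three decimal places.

R = Σ_{i=2}^{4} C(4,i) p^i (1−p)^{4−i} with p = 0.940
C(4,2)·0.940^2·0.060^2 = 0.01909
C(4,3)·0.940^3·0.060^1 = 0.19934
C(4,4)·0.940^4·0.060^0 = 0.78075
Sum = 0.999

0.999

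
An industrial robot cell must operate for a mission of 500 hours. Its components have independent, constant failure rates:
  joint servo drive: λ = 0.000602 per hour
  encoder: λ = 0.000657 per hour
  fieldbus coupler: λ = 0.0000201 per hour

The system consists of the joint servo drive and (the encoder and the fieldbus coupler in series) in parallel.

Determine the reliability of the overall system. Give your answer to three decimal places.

0.925

R(joint servo drive) = exp(−0.000602 × 500) = 0.74008
R(encoder) = exp(−0.000657 × 500) = 0.72000
R(fieldbus coupler) = exp(−0.0000201 × 500) = 0.99000
Series (encoder and fieldbus coupler): 0.72000 × 0.99000 = 0.71280
Parallel (joint servo drive and [0.71280]): 1 − (1 − 0.74008)(1 − 0.71280) = 0.925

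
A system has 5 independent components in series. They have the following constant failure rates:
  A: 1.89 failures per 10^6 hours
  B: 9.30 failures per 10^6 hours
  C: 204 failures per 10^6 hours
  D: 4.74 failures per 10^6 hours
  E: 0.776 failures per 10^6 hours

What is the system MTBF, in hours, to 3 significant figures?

4530

Series of exponential components: λ_sys = Σ λ_i
λ_sys = 0.00000189 + 0.00000930 + 0.000204 + 0.00000474 + 0.000000776 = 2.2071e-04 /h
MTBF = 1 / λ_sys = 4530 h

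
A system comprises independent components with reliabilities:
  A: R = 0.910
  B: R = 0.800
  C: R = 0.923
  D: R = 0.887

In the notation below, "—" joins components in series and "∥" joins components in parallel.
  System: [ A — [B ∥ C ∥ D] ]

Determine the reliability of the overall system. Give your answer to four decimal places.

0.9084

Parallel (B, C, and D): 1 − (1 − 0.800000)(1 − 0.923000)(1 − 0.887000) = 0.998260
Series (A and [0.998260]): 0.910000 × 0.998260 = 0.9084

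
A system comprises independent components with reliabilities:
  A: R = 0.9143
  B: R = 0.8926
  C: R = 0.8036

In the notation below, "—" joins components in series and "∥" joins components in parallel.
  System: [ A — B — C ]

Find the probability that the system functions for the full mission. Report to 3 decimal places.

0.656

Series (A, B, and C): 0.91430 × 0.89260 × 0.80360 = 0.656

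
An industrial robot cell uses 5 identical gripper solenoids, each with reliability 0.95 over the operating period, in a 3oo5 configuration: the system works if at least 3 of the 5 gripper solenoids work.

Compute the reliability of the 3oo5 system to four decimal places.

0.9988

R = Σ_{i=3}^{5} C(5,i) p^i (1−p)^{5−i} with p = 0.95
C(5,3)·0.95^3·0.05^2 = 0.021434
C(5,4)·0.95^4·0.05^1 = 0.203627
C(5,5)·0.95^5·0.05^0 = 0.773781
Sum = 0.9988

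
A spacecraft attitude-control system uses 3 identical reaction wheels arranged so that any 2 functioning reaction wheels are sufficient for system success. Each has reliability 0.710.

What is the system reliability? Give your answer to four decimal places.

R = Σ_{i=2}^{3} C(3,i) p^i (1−p)^{3−i} with p = 0.710
C(3,2)·0.710^2·0.290^1 = 0.438567
C(3,3)·0.710^3·0.290^0 = 0.357911
Sum = 0.7965

0.7965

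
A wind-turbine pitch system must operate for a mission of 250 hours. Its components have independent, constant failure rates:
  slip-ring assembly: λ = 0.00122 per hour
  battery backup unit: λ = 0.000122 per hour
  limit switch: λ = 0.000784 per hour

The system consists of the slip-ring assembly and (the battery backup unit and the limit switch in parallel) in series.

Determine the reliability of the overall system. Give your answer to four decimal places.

R(slip-ring assembly) = exp(−0.00122 × 250) = 0.737123
R(battery backup unit) = exp(−0.000122 × 250) = 0.969960
R(limit switch) = exp(−0.000784 × 250) = 0.822012
Parallel (battery backup unit and limit switch): 1 − (1 − 0.969960)(1 − 0.822012) = 0.994653
Series (slip-ring assembly and [0.994653]): 0.737123 × 0.994653 = 0.7332

0.7332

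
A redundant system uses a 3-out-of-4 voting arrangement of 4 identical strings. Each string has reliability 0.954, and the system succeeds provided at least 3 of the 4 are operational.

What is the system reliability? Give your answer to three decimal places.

R = Σ_{i=3}^{4} C(4,i) p^i (1−p)^{4−i} with p = 0.954
C(4,3)·0.954^3·0.046^1 = 0.15976
C(4,4)·0.954^4·0.046^0 = 0.82831
Sum = 0.988

0.988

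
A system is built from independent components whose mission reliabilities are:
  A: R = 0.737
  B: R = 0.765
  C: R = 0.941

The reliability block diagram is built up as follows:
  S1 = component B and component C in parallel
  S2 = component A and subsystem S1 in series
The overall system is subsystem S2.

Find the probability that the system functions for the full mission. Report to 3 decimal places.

Parallel (B and C): 1 − (1 − 0.76500)(1 − 0.94100) = 0.98614
Series (A and [0.98614]): 0.73700 × 0.98614 = 0.727

0.727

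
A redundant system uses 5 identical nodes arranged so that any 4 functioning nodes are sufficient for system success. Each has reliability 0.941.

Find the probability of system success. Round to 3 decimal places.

R = Σ_{i=4}^{5} C(5,i) p^i (1−p)^{5−i} with p = 0.941
C(5,4)·0.941^4·0.059^1 = 0.23130
C(5,5)·0.941^5·0.059^0 = 0.73782
Sum = 0.969

0.969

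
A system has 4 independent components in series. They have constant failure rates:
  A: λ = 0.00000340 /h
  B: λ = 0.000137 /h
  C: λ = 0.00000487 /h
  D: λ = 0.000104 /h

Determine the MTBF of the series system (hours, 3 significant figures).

4010

Series of exponential components: λ_sys = Σ λ_i
λ_sys = 0.00000340 + 0.000137 + 0.00000487 + 0.000104 = 2.4927e-04 /h
MTBF = 1 / λ_sys = 4010 h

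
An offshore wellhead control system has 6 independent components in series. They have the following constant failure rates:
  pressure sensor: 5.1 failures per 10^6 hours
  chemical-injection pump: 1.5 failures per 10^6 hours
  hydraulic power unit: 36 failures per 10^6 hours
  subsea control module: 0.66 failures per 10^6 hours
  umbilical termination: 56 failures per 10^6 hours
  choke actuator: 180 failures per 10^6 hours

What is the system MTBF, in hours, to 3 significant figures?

3580

Series of exponential components: λ_sys = Σ λ_i
λ_sys = 0.0000051 + 0.0000015 + 0.000036 + 0.00000066 + 0.000056 + 0.00018 = 2.7926e-04 /h
MTBF = 1 / λ_sys = 3580 h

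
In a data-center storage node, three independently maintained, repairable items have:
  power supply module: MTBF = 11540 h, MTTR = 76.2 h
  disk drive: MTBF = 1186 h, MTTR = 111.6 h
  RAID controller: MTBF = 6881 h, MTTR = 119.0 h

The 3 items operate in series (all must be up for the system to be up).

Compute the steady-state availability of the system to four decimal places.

0.8926

A(power supply module) = MTBF/(MTBF+MTTR) = 11540/(11540+76.2) = 0.993440
A(disk drive) = MTBF/(MTBF+MTTR) = 1186/(1186+111.6) = 0.913995
A(RAID controller) = MTBF/(MTBF+MTTR) = 6881/(6881+119.0) = 0.983000
Series availability: 0.993440 × 0.913995 × 0.983000 = 0.8926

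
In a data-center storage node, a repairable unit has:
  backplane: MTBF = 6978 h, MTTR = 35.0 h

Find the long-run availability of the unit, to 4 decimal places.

0.9950

A(backplane) = MTBF/(MTBF+MTTR) = 6978/(6978+35.0) = 0.9950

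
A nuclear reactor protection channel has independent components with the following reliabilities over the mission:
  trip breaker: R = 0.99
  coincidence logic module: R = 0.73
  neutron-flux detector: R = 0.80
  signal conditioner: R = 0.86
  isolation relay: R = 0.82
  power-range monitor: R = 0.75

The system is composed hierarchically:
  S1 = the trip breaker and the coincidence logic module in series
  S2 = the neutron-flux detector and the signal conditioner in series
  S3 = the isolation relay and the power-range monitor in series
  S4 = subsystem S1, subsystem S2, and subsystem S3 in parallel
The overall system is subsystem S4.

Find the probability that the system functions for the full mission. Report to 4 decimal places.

Series (trip breaker and coincidence logic module): 0.990000 × 0.730000 = 0.722700
Series (neutron-flux detector and signal conditioner): 0.800000 × 0.860000 = 0.688000
Series (isolation relay and power-range monitor): 0.820000 × 0.750000 = 0.615000
Parallel ([0.722700], [0.688000], and [0.615000]): 1 − (1 − 0.722700)(1 − 0.688000)(1 − 0.615000) = 0.9667

0.9667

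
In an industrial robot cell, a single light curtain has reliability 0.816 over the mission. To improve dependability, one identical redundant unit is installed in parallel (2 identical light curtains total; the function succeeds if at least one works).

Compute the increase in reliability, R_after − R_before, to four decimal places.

R_before = 0.816
R_after = 1 − (1 − 0.816)^2 = 0.9661
ΔR = 0.9661 − 0.816 = 0.1501

0.1501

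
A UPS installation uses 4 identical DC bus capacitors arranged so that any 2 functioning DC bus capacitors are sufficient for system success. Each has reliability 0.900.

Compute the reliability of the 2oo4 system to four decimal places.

R = Σ_{i=2}^{4} C(4,i) p^i (1−p)^{4−i} with p = 0.900
C(4,2)·0.900^2·0.100^2 = 0.048600
C(4,3)·0.900^3·0.100^1 = 0.291600
C(4,4)·0.900^4·0.100^0 = 0.656100
Sum = 0.9963

0.9963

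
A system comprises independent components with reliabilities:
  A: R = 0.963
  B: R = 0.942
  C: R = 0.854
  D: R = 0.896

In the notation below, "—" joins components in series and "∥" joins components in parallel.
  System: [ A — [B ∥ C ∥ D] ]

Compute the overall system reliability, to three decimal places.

Parallel (B, C, and D): 1 − (1 − 0.94200)(1 − 0.85400)(1 − 0.89600) = 0.99912
Series (A and [0.99912]): 0.96300 × 0.99912 = 0.962

0.962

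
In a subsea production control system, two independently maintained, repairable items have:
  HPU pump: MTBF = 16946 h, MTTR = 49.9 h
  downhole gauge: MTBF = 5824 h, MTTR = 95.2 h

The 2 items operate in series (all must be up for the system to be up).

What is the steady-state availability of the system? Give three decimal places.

0.981

A(HPU pump) = MTBF/(MTBF+MTTR) = 16946/(16946+49.9) = 0.997064
A(downhole gauge) = MTBF/(MTBF+MTTR) = 5824/(5824+95.2) = 0.983917
Series availability: 0.997064 × 0.983917 = 0.981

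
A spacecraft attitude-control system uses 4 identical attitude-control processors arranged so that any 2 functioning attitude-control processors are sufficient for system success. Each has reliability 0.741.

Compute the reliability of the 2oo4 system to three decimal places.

0.944

R = Σ_{i=2}^{4} C(4,i) p^i (1−p)^{4−i} with p = 0.741
C(4,2)·0.741^2·0.259^2 = 0.22100
C(4,3)·0.741^3·0.259^1 = 0.42152
C(4,4)·0.741^4·0.259^0 = 0.30149
Sum = 0.944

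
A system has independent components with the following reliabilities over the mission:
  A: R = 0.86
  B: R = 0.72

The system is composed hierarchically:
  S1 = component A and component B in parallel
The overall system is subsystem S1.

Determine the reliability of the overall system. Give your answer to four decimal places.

0.9608

Parallel (A and B): 1 − (1 − 0.860000)(1 − 0.720000) = 0.9608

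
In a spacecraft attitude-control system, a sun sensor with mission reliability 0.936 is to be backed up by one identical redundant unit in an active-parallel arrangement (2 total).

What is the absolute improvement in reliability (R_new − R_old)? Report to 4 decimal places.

0.0599

R_before = 0.936
R_after = 1 − (1 − 0.936)^2 = 0.9959
ΔR = 0.9959 − 0.936 = 0.0599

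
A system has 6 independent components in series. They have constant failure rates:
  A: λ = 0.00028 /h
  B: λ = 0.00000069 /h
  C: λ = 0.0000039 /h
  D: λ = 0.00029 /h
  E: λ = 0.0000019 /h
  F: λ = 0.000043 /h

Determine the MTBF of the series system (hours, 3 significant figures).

Series of exponential components: λ_sys = Σ λ_i
λ_sys = 0.00028 + 0.00000069 + 0.0000039 + 0.00029 + 0.0000019 + 0.000043 = 6.1949e-04 /h
MTBF = 1 / λ_sys = 1610 h

1610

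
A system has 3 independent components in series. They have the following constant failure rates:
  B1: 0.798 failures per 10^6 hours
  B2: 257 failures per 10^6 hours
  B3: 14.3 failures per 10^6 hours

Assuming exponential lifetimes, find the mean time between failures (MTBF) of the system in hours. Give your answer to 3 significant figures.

Series of exponential components: λ_sys = Σ λ_i
λ_sys = 0.000000798 + 0.000257 + 0.0000143 = 2.7210e-04 /h
MTBF = 1 / λ_sys = 3680 h

3680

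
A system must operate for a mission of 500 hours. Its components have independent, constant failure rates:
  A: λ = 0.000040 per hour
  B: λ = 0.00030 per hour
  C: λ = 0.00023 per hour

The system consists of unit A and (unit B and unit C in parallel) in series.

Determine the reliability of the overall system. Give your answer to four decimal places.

0.9654

R(A) = exp(−0.000040 × 500) = 0.980199
R(B) = exp(−0.00030 × 500) = 0.860708
R(C) = exp(−0.00023 × 500) = 0.891366
Parallel (B and C): 1 − (1 − 0.860708)(1 − 0.891366) = 0.984868
Series (A and [0.984868]): 0.980199 × 0.984868 = 0.9654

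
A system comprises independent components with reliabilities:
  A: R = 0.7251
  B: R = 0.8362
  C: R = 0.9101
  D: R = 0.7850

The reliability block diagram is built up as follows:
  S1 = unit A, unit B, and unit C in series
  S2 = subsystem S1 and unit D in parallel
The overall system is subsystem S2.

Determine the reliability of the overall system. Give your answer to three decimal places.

Series (A, B, and C): 0.72510 × 0.83620 × 0.91010 = 0.55182
Parallel ([0.55182] and D): 1 − (1 − 0.55182)(1 − 0.78500) = 0.904

0.904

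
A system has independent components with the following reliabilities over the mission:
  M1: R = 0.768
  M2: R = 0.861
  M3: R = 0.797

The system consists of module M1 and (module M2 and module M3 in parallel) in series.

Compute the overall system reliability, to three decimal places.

0.746

Parallel (M2 and M3): 1 − (1 − 0.86100)(1 − 0.79700) = 0.97178
Series (M1 and [0.97178]): 0.76800 × 0.97178 = 0.746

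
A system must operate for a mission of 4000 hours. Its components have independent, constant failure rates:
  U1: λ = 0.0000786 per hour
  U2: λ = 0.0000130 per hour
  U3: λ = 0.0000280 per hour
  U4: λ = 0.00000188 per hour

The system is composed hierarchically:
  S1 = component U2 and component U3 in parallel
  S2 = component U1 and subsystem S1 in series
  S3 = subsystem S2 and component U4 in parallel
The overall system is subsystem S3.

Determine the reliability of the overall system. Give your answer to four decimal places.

0.9979

R(U1) = exp(−0.0000786 × 4000) = 0.730227
R(U2) = exp(−0.0000130 × 4000) = 0.949329
R(U3) = exp(−0.0000280 × 4000) = 0.894044
R(U4) = exp(−0.00000188 × 4000) = 0.992508
Parallel (U2 and U3): 1 − (1 − 0.949329)(1 − 0.894044) = 0.994631
Series (U1 and [0.994631]): 0.730227 × 0.994631 = 0.726306
Parallel ([0.726306] and U4): 1 − (1 − 0.726306)(1 − 0.992508) = 0.9979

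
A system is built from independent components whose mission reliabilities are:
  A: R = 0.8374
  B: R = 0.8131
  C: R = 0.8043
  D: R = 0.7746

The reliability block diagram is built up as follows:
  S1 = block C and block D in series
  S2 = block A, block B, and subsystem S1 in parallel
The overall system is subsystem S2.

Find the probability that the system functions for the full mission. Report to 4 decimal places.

Series (C and D): 0.804300 × 0.774600 = 0.623011
Parallel (A, B, and [0.623011]): 1 − (1 − 0.837400)(1 − 0.813100)(1 − 0.623011) = 0.9885

0.9885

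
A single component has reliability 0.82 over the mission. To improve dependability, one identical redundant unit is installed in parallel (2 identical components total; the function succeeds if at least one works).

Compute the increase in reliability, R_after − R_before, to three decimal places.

0.148

R_before = 0.82
R_after = 1 − (1 − 0.82)^2 = 0.968
ΔR = 0.968 − 0.82 = 0.148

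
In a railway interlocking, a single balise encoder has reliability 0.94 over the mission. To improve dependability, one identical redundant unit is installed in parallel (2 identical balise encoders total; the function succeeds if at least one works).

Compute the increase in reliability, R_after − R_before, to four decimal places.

R_before = 0.94
R_after = 1 − (1 − 0.94)^2 = 0.9964
ΔR = 0.9964 − 0.94 = 0.0564

0.0564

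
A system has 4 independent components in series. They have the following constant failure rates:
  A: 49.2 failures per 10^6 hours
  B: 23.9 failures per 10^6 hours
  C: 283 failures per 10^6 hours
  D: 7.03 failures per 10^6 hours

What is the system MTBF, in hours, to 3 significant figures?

2750

Series of exponential components: λ_sys = Σ λ_i
λ_sys = 0.0000492 + 0.0000239 + 0.000283 + 0.00000703 = 3.6313e-04 /h
MTBF = 1 / λ_sys = 2750 h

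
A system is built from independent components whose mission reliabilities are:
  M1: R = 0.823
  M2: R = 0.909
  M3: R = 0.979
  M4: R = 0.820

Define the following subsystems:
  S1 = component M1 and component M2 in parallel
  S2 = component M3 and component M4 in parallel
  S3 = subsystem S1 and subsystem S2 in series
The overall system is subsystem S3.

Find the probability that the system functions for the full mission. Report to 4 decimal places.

Parallel (M1 and M2): 1 − (1 − 0.823000)(1 − 0.909000) = 0.983893
Parallel (M3 and M4): 1 − (1 − 0.979000)(1 − 0.820000) = 0.996220
Series ([0.983893] and [0.996220]): 0.983893 × 0.996220 = 0.9802

0.9802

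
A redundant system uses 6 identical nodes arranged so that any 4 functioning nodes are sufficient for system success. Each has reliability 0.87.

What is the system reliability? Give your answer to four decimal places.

R = Σ_{i=4}^{6} C(6,i) p^i (1−p)^{6−i} with p = 0.87
C(6,4)·0.87^4·0.13^2 = 0.145230
C(6,5)·0.87^5·0.13^1 = 0.388768
C(6,6)·0.87^6·0.13^0 = 0.433626
Sum = 0.9676

0.9676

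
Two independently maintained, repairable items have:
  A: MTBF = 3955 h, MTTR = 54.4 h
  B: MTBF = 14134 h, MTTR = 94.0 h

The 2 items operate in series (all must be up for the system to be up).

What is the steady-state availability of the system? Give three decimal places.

A(A) = MTBF/(MTBF+MTTR) = 3955/(3955+54.4) = 0.986432
A(B) = MTBF/(MTBF+MTTR) = 14134/(14134+94.0) = 0.993393
Series availability: 0.986432 × 0.993393 = 0.980

0.980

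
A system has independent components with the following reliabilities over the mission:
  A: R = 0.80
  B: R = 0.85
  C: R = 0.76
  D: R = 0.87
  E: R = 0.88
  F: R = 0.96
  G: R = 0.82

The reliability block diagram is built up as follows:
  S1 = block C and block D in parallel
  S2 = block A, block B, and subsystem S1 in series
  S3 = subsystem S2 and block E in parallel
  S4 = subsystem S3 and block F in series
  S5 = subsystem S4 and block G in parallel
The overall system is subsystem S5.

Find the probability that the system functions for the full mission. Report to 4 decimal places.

Parallel (C and D): 1 − (1 − 0.760000)(1 − 0.870000) = 0.968800
Series (A, B, and [0.968800]): 0.800000 × 0.850000 × 0.968800 = 0.658784
Parallel ([0.658784] and E): 1 − (1 − 0.658784)(1 − 0.880000) = 0.959054
Series ([0.959054] and F): 0.959054 × 0.960000 = 0.920692
Parallel ([0.920692] and G): 1 − (1 − 0.920692)(1 − 0.820000) = 0.9857

0.9857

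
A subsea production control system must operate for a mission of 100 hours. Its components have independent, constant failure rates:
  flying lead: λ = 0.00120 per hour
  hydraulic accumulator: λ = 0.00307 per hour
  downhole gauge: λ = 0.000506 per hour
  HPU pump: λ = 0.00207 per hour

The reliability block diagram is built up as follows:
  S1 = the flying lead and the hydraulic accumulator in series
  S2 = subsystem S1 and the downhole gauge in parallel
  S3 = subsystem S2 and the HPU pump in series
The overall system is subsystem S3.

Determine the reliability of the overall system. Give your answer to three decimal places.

0.799

R(flying lead) = exp(−0.00120 × 100) = 0.88692
R(hydraulic accumulator) = exp(−0.00307 × 100) = 0.73565
R(downhole gauge) = exp(−0.000506 × 100) = 0.95066
R(HPU pump) = exp(−0.00207 × 100) = 0.81302
Series (flying lead and hydraulic accumulator): 0.88692 × 0.73565 = 0.65246
Parallel ([0.65246] and downhole gauge): 1 − (1 − 0.65246)(1 − 0.95066) = 0.98285
Series ([0.98285] and HPU pump): 0.98285 × 0.81302 = 0.799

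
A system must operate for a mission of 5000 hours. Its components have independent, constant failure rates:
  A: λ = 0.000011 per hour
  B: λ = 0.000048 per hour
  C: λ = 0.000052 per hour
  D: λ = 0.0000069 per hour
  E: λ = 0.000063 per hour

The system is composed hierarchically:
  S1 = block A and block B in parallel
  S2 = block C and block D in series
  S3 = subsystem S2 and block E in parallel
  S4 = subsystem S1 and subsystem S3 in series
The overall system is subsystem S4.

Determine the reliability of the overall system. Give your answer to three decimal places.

0.920

R(A) = exp(−0.000011 × 5000) = 0.94649
R(B) = exp(−0.000048 × 5000) = 0.78663
R(C) = exp(−0.000052 × 5000) = 0.77105
R(D) = exp(−0.0000069 × 5000) = 0.96609
R(E) = exp(−0.000063 × 5000) = 0.72979
Parallel (A and B): 1 − (1 − 0.94649)(1 − 0.78663) = 0.98858
Series (C and D): 0.77105 × 0.96609 = 0.74490
Parallel ([0.74490] and E): 1 − (1 − 0.74490)(1 − 0.72979) = 0.93107
Series ([0.98858] and [0.93107]): 0.98858 × 0.93107 = 0.920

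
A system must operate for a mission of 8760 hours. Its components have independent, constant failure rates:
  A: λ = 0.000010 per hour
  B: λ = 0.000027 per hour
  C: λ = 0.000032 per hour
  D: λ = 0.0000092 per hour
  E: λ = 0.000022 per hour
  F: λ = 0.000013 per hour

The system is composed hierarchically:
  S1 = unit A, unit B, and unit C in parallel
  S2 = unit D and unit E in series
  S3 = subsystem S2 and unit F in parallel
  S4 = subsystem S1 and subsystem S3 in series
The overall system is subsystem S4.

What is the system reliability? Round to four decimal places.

R(A) = exp(−0.000010 × 8760) = 0.916127
R(B) = exp(−0.000027 × 8760) = 0.789370
R(C) = exp(−0.000032 × 8760) = 0.755542
R(D) = exp(−0.0000092 × 8760) = 0.922570
R(E) = exp(−0.000022 × 8760) = 0.824713
R(F) = exp(−0.000013 × 8760) = 0.892365
Parallel (A, B, and C): 1 − (1 − 0.916127)(1 − 0.789370)(1 − 0.755542) = 0.995681
Series (D and E): 0.922570 × 0.824713 = 0.760855
Parallel ([0.760855] and F): 1 − (1 − 0.760855)(1 − 0.892365) = 0.974260
Series ([0.995681] and [0.974260]): 0.995681 × 0.974260 = 0.9701

0.9701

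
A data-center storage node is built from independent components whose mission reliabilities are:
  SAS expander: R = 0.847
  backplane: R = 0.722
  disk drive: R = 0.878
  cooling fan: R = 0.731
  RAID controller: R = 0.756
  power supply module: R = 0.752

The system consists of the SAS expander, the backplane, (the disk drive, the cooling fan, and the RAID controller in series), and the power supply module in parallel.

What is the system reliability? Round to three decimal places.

0.995

Series (disk drive, cooling fan, and RAID controller): 0.87800 × 0.73100 × 0.75600 = 0.48521
Parallel (SAS expander, backplane, [0.48521], and power supply module): 1 − (1 − 0.84700)(1 − 0.72200)(1 − 0.48521)(1 − 0.75200) = 0.995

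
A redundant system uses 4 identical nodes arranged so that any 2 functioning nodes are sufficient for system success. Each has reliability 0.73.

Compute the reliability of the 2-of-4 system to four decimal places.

R = Σ_{i=2}^{4} C(4,i) p^i (1−p)^{4−i} with p = 0.73
C(4,2)·0.73^2·0.27^2 = 0.233090
C(4,3)·0.73^3·0.27^1 = 0.420138
C(4,4)·0.73^4·0.27^0 = 0.283982
Sum = 0.9372

0.9372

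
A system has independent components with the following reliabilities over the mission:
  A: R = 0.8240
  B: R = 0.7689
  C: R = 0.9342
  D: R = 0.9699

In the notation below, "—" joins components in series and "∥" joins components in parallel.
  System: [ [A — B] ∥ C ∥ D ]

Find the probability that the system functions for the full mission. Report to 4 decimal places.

0.9993

Series (A and B): 0.824000 × 0.768900 = 0.633574
Parallel ([0.633574], C, and D): 1 − (1 − 0.633574)(1 − 0.934200)(1 − 0.969900) = 0.9993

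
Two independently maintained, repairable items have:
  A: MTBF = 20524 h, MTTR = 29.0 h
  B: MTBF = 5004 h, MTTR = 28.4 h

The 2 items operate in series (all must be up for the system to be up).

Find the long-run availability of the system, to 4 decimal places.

A(A) = MTBF/(MTBF+MTTR) = 20524/(20524+29.0) = 0.998589
A(B) = MTBF/(MTBF+MTTR) = 5004/(5004+28.4) = 0.994357
Series availability: 0.998589 × 0.994357 = 0.9930

0.9930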